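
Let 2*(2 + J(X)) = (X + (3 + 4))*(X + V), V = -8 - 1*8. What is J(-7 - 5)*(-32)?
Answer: -2176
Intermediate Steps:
V = -16 (V = -8 - 8 = -16)
J(X) = -2 + (-16 + X)*(7 + X)/2 (J(X) = -2 + ((X + (3 + 4))*(X - 16))/2 = -2 + ((X + 7)*(-16 + X))/2 = -2 + ((7 + X)*(-16 + X))/2 = -2 + ((-16 + X)*(7 + X))/2 = -2 + (-16 + X)*(7 + X)/2)
J(-7 - 5)*(-32) = (-58 + (-7 - 5)²/2 - 9*(-7 - 5)/2)*(-32) = (-58 + (½)*(-12)² - 9/2*(-12))*(-32) = (-58 + (½)*144 + 54)*(-32) = (-58 + 72 + 54)*(-32) = 68*(-32) = -2176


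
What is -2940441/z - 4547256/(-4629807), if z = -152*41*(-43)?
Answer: -590243754811/59079864792 ≈ -9.9906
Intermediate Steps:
z = 267976 (z = -6232*(-43) = 267976)
-2940441/z - 4547256/(-4629807) = -2940441/267976 - 4547256/(-4629807) = -2940441*1/267976 - 4547256*(-1/4629807) = -2940441/267976 + 216536/220467 = -590243754811/59079864792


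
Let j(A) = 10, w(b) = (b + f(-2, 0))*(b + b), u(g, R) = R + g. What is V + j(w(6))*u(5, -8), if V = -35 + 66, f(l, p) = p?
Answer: 1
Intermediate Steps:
w(b) = 2*b² (w(b) = (b + 0)*(b + b) = b*(2*b) = 2*b²)
V = 31
V + j(w(6))*u(5, -8) = 31 + 10*(-8 + 5) = 31 + 10*(-3) = 31 - 30 = 1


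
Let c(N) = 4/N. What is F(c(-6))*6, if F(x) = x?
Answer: -4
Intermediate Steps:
F(c(-6))*6 = (4/(-6))*6 = (4*(-1/6))*6 = -2/3*6 = -4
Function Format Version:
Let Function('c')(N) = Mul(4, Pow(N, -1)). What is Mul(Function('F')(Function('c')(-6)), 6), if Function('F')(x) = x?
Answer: -4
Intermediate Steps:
Mul(Function('F')(Function('c')(-6)), 6) = Mul(Mul(4, Pow(-6, -1)), 6) = Mul(Mul(4, Rational(-1, 6)), 6) = Mul(Rational(-2, 3), 6) = -4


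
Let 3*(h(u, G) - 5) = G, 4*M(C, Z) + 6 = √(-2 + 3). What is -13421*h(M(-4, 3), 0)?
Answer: -67105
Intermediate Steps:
M(C, Z) = -5/4 (M(C, Z) = -3/2 + √(-2 + 3)/4 = -3/2 + √1/4 = -3/2 + (¼)*1 = -3/2 + ¼ = -5/4)
h(u, G) = 5 + G/3
-13421*h(M(-4, 3), 0) = -13421*(5 + (⅓)*0) = -13421*(5 + 0) = -13421*5 = -67105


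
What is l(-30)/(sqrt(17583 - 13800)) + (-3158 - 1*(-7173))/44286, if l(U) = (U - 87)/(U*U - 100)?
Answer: 365/4026 - 3*sqrt(3783)/77600 ≈ 0.088283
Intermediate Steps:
l(U) = (-87 + U)/(-100 + U**2) (l(U) = (-87 + U)/(U**2 - 100) = (-87 + U)/(-100 + U**2))
l(-30)/(sqrt(17583 - 13800)) + (-3158 - 1*(-7173))/44286 = ((-87 - 30)/(-100 + (-30)**2))/(sqrt(17583 - 13800)) + (-3158 - 1*(-7173))/44286 = (-117/(-100 + 900))/(sqrt(3783)) + (-3158 + 7173)*(1/44286) = (-117/800)*(sqrt(3783)/3783) + 4015*(1/44286) = ((1/800)*(-117))*(sqrt(3783)/3783) + 365/4026 = -3*sqrt(3783)/77600 + 365/4026 = 365/4026 - 3*sqrt(3783)/77600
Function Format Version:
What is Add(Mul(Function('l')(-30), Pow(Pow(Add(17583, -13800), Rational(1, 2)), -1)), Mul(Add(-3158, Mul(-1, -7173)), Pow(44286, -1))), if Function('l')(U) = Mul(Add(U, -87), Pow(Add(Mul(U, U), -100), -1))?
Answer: Add(Rational(365, 4026), Mul(Rational(-3, 77600), Pow(3783, Rational(1, 2)))) ≈ 0.088283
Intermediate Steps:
Function('l')(U) = Mul(Pow(Add(-100, Pow(U, 2)), -1), Add(-87, U)) (Function('l')(U) = Mul(Add(-87, U), Pow(Add(Pow(U, 2), -100), -1)) = Mul(Add(-87, U), Pow(Add(-100, Pow(U, 2)), -1)) = Mul(Pow(Add(-100, Pow(U, 2)), -1), Add(-87, U)))
Add(Mul(Function('l')(-30), Pow(Pow(Add(17583, -13800), Rational(1, 2)), -1)), Mul(Add(-3158, Mul(-1, -7173)), Pow(44286, -1))) = Add(Mul(Mul(Pow(Add(-100, Pow(-30, 2)), -1), Add(-87, -30)), Pow(Pow(Add(17583, -13800), Rational(1, 2)), -1)), Mul(Add(-3158, Mul(-1, -7173)), Pow(44286, -1))) = Add(Mul(Mul(Pow(Add(-100, 900), -1), -117), Pow(Pow(3783, Rational(1, 2)), -1)), Mul(Add(-3158, 7173), Rational(1, 44286))) = Add(Mul(Mul(Pow(800, -1), -117), Mul(Rational(1, 3783), Pow(3783, Rational(1, 2)))), Mul(4015, Rational(1, 44286))) = Add(Mul(Mul(Rational(1, 800), -117), Mul(Rational(1, 3783), Pow(3783, Rational(1, 2)))), Rational(365, 4026)) = Add(Mul(Rational(-117, 800), Mul(Rational(1, 3783), Pow(3783, Rational(1, 2)))), Rational(365, 4026)) = Add(Mul(Rational(-3, 77600), Pow(3783, Rational(1, 2))), Rational(365, 4026)) = Add(Rational(365, 4026), Mul(Rational(-3, 77600), Pow(3783, Rational(1, 2))))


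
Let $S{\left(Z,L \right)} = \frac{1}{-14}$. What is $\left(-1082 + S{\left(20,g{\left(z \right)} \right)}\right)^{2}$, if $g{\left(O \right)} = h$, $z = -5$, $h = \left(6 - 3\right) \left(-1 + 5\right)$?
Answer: $\frac{229492201}{196} \approx 1.1709 \cdot 10^{6}$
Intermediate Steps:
$h = 12$ ($h = 3 \cdot 4 = 12$)
$g{\left(O \right)} = 12$
$S{\left(Z,L \right)} = - \frac{1}{14}$
$\left(-1082 + S{\left(20,g{\left(z \right)} \right)}\right)^{2} = \left(-1082 - \frac{1}{14}\right)^{2} = \left(- \frac{15149}{14}\right)^{2} = \frac{229492201}{196}$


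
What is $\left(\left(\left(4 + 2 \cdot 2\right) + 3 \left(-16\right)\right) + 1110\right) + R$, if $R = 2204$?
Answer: $3274$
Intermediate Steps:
$\left(\left(\left(4 + 2 \cdot 2\right) + 3 \left(-16\right)\right) + 1110\right) + R = \left(\left(\left(4 + 2 \cdot 2\right) + 3 \left(-16\right)\right) + 1110\right) + 2204 = \left(\left(\left(4 + 4\right) - 48\right) + 1110\right) + 2204 = \left(\left(8 - 48\right) + 1110\right) + 2204 = \left(-40 + 1110\right) + 2204 = 1070 + 2204 = 3274$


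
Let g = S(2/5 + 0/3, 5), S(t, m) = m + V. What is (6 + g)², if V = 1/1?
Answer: 144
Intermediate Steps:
V = 1 (V = 1*1 = 1)
S(t, m) = 1 + m (S(t, m) = m + 1 = 1 + m)
g = 6 (g = 1 + 5 = 6)
(6 + g)² = (6 + 6)² = 12² = 144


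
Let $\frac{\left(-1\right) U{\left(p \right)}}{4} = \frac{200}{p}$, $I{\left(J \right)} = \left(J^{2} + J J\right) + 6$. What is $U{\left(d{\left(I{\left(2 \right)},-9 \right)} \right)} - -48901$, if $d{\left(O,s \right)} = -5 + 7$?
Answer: $48501$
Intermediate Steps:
$I{\left(J \right)} = 6 + 2 J^{2}$ ($I{\left(J \right)} = \left(J^{2} + J^{2}\right) + 6 = 2 J^{2} + 6 = 6 + 2 J^{2}$)
$d{\left(O,s \right)} = 2$
$U{\left(p \right)} = - \frac{800}{p}$ ($U{\left(p \right)} = - 4 \frac{200}{p} = - \frac{800}{p}$)
$U{\left(d{\left(I{\left(2 \right)},-9 \right)} \right)} - -48901 = - \frac{800}{2} - -48901 = \left(-800\right) \frac{1}{2} + 48901 = -400 + 48901 = 48501$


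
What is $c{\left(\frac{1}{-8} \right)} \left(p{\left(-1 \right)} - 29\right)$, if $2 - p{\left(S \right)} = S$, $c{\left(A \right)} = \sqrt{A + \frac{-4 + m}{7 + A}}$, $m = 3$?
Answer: $- \frac{13 i \sqrt{13090}}{110} \approx - 13.521 i$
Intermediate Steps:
$c{\left(A \right)} = \sqrt{A - \frac{1}{7 + A}}$ ($c{\left(A \right)} = \sqrt{A + \frac{-4 + 3}{7 + A}} = \sqrt{A - \frac{1}{7 + A}}$)
$p{\left(S \right)} = 2 - S$
$c{\left(\frac{1}{-8} \right)} \left(p{\left(-1 \right)} - 29\right) = \sqrt{\frac{-1 + \frac{7 + \frac{1}{-8}}{-8}}{7 + \frac{1}{-8}}} \left(\left(2 - -1\right) - 29\right) = \sqrt{\frac{-1 - \frac{7 - \frac{1}{8}}{8}}{7 - \frac{1}{8}}} \left(\left(2 + 1\right) - 29\right) = \sqrt{\frac{-1 - \frac{55}{64}}{\frac{55}{8}}} \left(3 - 29\right) = \sqrt{\frac{8 \left(-1 - \frac{55}{64}\right)}{55}} \left(-26\right) = \sqrt{\frac{8}{55} \left(- \frac{119}{64}\right)} \left(-26\right) = \sqrt{- \frac{119}{440}} \left(-26\right) = \frac{i \sqrt{13090}}{220} \left(-26\right) = - \frac{13 i \sqrt{13090}}{110}$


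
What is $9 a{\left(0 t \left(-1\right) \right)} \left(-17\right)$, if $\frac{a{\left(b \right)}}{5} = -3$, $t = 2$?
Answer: $2295$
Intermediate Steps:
$a{\left(b \right)} = -15$ ($a{\left(b \right)} = 5 \left(-3\right) = -15$)
$9 a{\left(0 t \left(-1\right) \right)} \left(-17\right) = 9 \left(-15\right) \left(-17\right) = \left(-135\right) \left(-17\right) = 2295$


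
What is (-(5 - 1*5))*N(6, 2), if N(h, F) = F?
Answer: 0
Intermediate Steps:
(-(5 - 1*5))*N(6, 2) = -(5 - 1*5)*2 = -(5 - 5)*2 = -1*0*2 = 0*2 = 0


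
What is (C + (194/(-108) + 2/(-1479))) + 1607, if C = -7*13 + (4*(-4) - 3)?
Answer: 39805277/26622 ≈ 1495.2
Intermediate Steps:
C = -110 (C = -91 + (-16 - 3) = -91 - 19 = -110)
(C + (194/(-108) + 2/(-1479))) + 1607 = (-110 + (194/(-108) + 2/(-1479))) + 1607 = (-110 + (194*(-1/108) + 2*(-1/1479))) + 1607 = (-110 + (-97/54 - 2/1479)) + 1607 = (-110 - 47857/26622) + 1607 = -2976277/26622 + 1607 = 39805277/26622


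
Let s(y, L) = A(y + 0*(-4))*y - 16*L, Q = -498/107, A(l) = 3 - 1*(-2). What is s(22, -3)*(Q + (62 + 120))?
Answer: 2998208/107 ≈ 28021.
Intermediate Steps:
A(l) = 5 (A(l) = 3 + 2 = 5)
Q = -498/107 (Q = -498*1/107 = -498/107 ≈ -4.6542)
s(y, L) = -16*L + 5*y (s(y, L) = 5*y - 16*L = -16*L + 5*y)
s(22, -3)*(Q + (62 + 120)) = (-16*(-3) + 5*22)*(-498/107 + (62 + 120)) = (48 + 110)*(-498/107 + 182) = 158*(18976/107) = 2998208/107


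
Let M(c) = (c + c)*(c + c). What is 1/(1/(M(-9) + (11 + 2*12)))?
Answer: 359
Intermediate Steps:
M(c) = 4*c**2 (M(c) = (2*c)*(2*c) = 4*c**2)
1/(1/(M(-9) + (11 + 2*12))) = 1/(1/(4*(-9)**2 + (11 + 2*12))) = 1/(1/(4*81 + (11 + 24))) = 1/(1/(324 + 35)) = 1/(1/359) = 359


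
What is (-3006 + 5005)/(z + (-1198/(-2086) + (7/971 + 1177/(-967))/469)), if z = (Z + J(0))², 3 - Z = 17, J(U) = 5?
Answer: 18737841854269/764621352308 ≈ 24.506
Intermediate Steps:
Z = -14 (Z = 3 - 1*17 = 3 - 17 = -14)
z = 81 (z = (-14 + 5)² = (-9)² = 81)
(-3006 + 5005)/(z + (-1198/(-2086) + (7/971 + 1177/(-967))/469)) = (-3006 + 5005)/(81 + (-1198/(-2086) + (7/971 + 1177/(-967))/469)) = 1999/(81 + (-1198*(-1/2086) + (7*(1/971) + 1177*(-1/967))*(1/469))) = 1999/(81 + (599/1043 + (7/971 - 1177/967)*(1/469))) = 1999/(81 + (599/1043 - 1136098/938957*1/469)) = 1999/(81 + (599/1043 - 1136098/440370833)) = 1999/(81 + 5359126097/9373607731) = 1999/(764621352308/9373607731) = 1999*(9373607731/764621352308) = 18737841854269/764621352308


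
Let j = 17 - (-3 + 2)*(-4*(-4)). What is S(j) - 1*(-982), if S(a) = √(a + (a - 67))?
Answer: 982 + I ≈ 982.0 + 1.0*I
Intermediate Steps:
j = 33 (j = 17 - (-1)*16 = 17 - 1*(-16) = 17 + 16 = 33)
S(a) = √(-67 + 2*a) (S(a) = √(a + (-67 + a)) = √(-67 + 2*a))
S(j) - 1*(-982) = √(-67 + 2*33) - 1*(-982) = √(-67 + 66) + 982 = √(-1) + 982 = I + 982 = 982 + I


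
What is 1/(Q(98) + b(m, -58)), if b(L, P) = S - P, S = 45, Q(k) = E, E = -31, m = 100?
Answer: 1/72 ≈ 0.013889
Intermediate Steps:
Q(k) = -31
b(L, P) = 45 - P
1/(Q(98) + b(m, -58)) = 1/(-31 + (45 - 1*(-58))) = 1/(-31 + (45 + 58)) = 1/(-31 + 103) = 1/72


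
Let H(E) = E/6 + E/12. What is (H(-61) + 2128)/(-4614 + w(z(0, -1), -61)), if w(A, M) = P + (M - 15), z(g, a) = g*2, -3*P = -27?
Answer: -8451/18724 ≈ -0.45135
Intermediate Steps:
P = 9 (P = -⅓*(-27) = 9)
z(g, a) = 2*g
w(A, M) = -6 + M (w(A, M) = 9 + (M - 15) = 9 + (-15 + M) = -6 + M)
H(E) = E/4 (H(E) = E*(⅙) + E*(1/12) = E/6 + E/12 = E/4)
(H(-61) + 2128)/(-4614 + w(z(0, -1), -61)) = ((¼)*(-61) + 2128)/(-4614 + (-6 - 61)) = (-61/4 + 2128)/(-4614 - 67) = (8451/4)/(-4681) = (8451/4)*(-1/4681) = -8451/18724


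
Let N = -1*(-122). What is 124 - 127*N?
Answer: -15370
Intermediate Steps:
N = 122
124 - 127*N = 124 - 127*122 = 124 - 15494 = -15370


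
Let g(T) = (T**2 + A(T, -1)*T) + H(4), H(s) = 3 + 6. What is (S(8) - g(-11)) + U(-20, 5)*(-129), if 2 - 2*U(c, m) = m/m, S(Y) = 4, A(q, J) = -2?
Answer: -425/2 ≈ -212.50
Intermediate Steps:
H(s) = 9
g(T) = 9 + T**2 - 2*T (g(T) = (T**2 - 2*T) + 9 = 9 + T**2 - 2*T)
U(c, m) = 1/2 (U(c, m) = 1 - m/(2*m) = 1 - 1/2*1 = 1 - 1/2 = 1/2)
(S(8) - g(-11)) + U(-20, 5)*(-129) = (4 - (9 + (-11)**2 - 2*(-11))) + (1/2)*(-129) = (4 - (9 + 121 + 22)) - 129/2 = (4 - 1*152) - 129/2 = (4 - 152) - 129/2 = -148 - 129/2 = -425/2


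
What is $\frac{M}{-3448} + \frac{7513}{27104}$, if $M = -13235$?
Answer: $\frac{4370753}{1061984} \approx 4.1156$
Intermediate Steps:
$\frac{M}{-3448} + \frac{7513}{27104} = - \frac{13235}{-3448} + \frac{7513}{27104} = \left(-13235\right) \left(- \frac{1}{3448}\right) + 7513 \cdot \frac{1}{27104} = \frac{13235}{3448} + \frac{683}{2464} = \frac{4370753}{1061984}$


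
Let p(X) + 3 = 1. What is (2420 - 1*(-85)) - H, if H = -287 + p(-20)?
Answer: 2794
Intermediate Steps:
p(X) = -2 (p(X) = -3 + 1 = -2)
H = -289 (H = -287 - 2 = -289)
(2420 - 1*(-85)) - H = (2420 - 1*(-85)) - 1*(-289) = (2420 + 85) + 289 = 2505 + 289 = 2794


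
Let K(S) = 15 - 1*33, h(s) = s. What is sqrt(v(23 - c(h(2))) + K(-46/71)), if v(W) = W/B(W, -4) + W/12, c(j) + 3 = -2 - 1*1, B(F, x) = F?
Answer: 5*I*sqrt(21)/6 ≈ 3.8188*I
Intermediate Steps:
K(S) = -18 (K(S) = 15 - 33 = -18)
c(j) = -6 (c(j) = -3 + (-2 - 1*1) = -3 + (-2 - 1) = -3 - 3 = -6)
v(W) = 1 + W/12 (v(W) = W/W + W/12 = 1 + W*(1/12) = 1 + W/12)
sqrt(v(23 - c(h(2))) + K(-46/71)) = sqrt((1 + (23 - 1*(-6))/12) - 18) = sqrt((1 + (23 + 6)/12) - 18) = sqrt((1 + (1/12)*29) - 18) = sqrt((1 + 29/12) - 18) = sqrt(41/12 - 18) = sqrt(-175/12) = 5*I*sqrt(21)/6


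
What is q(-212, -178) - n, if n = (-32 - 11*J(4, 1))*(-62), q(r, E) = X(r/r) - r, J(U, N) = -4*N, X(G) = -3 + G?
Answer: 954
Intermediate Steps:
q(r, E) = -2 - r (q(r, E) = (-3 + r/r) - r = (-3 + 1) - r = -2 - r)
n = -744 (n = (-32 - (-44))*(-62) = (-32 - 11*(-4))*(-62) = (-32 + 44)*(-62) = 12*(-62) = -744)
q(-212, -178) - n = (-2 - 1*(-212)) - 1*(-744) = (-2 + 212) + 744 = 210 + 744 = 954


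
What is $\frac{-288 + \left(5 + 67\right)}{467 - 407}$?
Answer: $- \frac{18}{5} \approx -3.6$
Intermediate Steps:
$\frac{-288 + \left(5 + 67\right)}{467 - 407} = \frac{-288 + 72}{60} = \left(-216\right) \frac{1}{60} = - \frac{18}{5}$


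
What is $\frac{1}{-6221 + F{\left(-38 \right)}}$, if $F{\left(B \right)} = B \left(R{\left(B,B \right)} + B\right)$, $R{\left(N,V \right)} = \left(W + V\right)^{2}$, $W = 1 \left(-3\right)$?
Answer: $- \frac{1}{68655} \approx -1.4566 \cdot 10^{-5}$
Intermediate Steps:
$W = -3$
$R{\left(N,V \right)} = \left(-3 + V\right)^{2}$
$F{\left(B \right)} = B \left(B + \left(-3 + B\right)^{2}\right)$ ($F{\left(B \right)} = B \left(\left(-3 + B\right)^{2} + B\right) = B \left(B + \left(-3 + B\right)^{2}\right)$)
$\frac{1}{-6221 + F{\left(-38 \right)}} = \frac{1}{-6221 - 38 \left(-38 + \left(-3 - 38\right)^{2}\right)} = \frac{1}{-6221 - 38 \left(-38 + \left(-41\right)^{2}\right)} = \frac{1}{-6221 - 38 \left(-38 + 1681\right)} = \frac{1}{-6221 - 62434} = \frac{1}{-68655} = - \frac{1}{68655}$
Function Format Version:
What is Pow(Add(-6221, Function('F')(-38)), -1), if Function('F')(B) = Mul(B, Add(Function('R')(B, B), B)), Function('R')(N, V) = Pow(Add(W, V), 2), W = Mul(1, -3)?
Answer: Rational(-1, 68655) ≈ -1.4566e-5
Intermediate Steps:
W = -3
Function('R')(N, V) = Pow(Add(-3, V), 2)
Function('F')(B) = Mul(B, Add(B, Pow(Add(-3, B), 2))) (Function('F')(B) = Mul(B, Add(Pow(Add(-3, B), 2), B)) = Mul(B, Add(B, Pow(Add(-3, B), 2))))
Pow(Add(-6221, Function('F')(-38)), -1) = Pow(Add(-6221, Mul(-38, Add(-38, Pow(Add(-3, -38), 2)))), -1) = Pow(Add(-6221, Mul(-38, Add(-38, Pow(-41, 2)))), -1) = Pow(Add(-6221, Mul(-38, Add(-38, 1681))), -1) = Pow(Add(-6221, Mul(-38, 1643)), -1) = Pow(Add(-6221, -62434), -1) = Pow(-68655, -1) = Rational(-1, 68655)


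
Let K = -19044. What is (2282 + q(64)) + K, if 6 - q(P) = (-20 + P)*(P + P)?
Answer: -22388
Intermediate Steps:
q(P) = 6 - 2*P*(-20 + P) (q(P) = 6 - (-20 + P)*(P + P) = 6 - (-20 + P)*2*P = 6 - 2*P*(-20 + P))
(2282 + q(64)) + K = (2282 + (6 - 2*64**2 + 40*64)) - 19044 = (2282 + (6 - 2*4096 + 2560)) - 19044 = (2282 + (6 - 8192 + 2560)) - 19044 = (2282 - 5626) - 19044 = -3344 - 19044 = -22388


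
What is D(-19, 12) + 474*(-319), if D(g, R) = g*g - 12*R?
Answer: -150989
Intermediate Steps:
D(g, R) = g**2 - 12*R
D(-19, 12) + 474*(-319) = ((-19)**2 - 12*12) + 474*(-319) = (361 - 144) - 151206 = 217 - 151206 = -150989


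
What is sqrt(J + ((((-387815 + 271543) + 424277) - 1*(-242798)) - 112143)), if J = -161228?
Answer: 2*sqrt(69358) ≈ 526.72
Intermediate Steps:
sqrt(J + ((((-387815 + 271543) + 424277) - 1*(-242798)) - 112143)) = sqrt(-161228 + ((((-387815 + 271543) + 424277) - 1*(-242798)) - 112143)) = sqrt(-161228 + (((-116272 + 424277) + 242798) - 112143)) = sqrt(-161228 + ((308005 + 242798) - 112143)) = sqrt(-161228 + (550803 - 112143)) = sqrt(-161228 + 438660) = sqrt(277432) = 2*sqrt(69358)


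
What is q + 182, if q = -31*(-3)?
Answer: 275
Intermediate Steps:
q = 93
q + 182 = 93 + 182 = 275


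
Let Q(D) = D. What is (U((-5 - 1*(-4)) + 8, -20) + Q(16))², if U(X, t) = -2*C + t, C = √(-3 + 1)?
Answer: 8 + 16*I*√2 ≈ 8.0 + 22.627*I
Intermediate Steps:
C = I*√2 (C = √(-2) = I*√2 ≈ 1.4142*I)
U(X, t) = t - 2*I*√2 (U(X, t) = -2*I*√2 + t = t - 2*I*√2)
(U((-5 - 1*(-4)) + 8, -20) + Q(16))² = ((-20 - 2*I*√2) + 16)² = (-4 - 2*I*√2)²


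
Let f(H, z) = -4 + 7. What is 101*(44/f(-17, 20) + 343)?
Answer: 108373/3 ≈ 36124.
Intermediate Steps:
f(H, z) = 3
101*(44/f(-17, 20) + 343) = 101*(44/3 + 343) = 101*(1073/3) = 108373/3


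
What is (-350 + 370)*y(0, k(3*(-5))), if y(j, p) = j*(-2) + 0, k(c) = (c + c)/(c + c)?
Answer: 0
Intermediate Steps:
k(c) = 1 (k(c) = (2*c)/((2*c)) = (2*c)*(1/(2*c)) = 1)
y(j, p) = -2*j (y(j, p) = -2*j + 0 = -2*j)
(-350 + 370)*y(0, k(3*(-5))) = (-350 + 370)*(-2*0) = 20*0 = 0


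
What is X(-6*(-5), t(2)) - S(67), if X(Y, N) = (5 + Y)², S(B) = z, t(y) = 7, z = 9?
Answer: 1216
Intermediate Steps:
S(B) = 9
X(-6*(-5), t(2)) - S(67) = (5 - 6*(-5))² - 1*9 = (5 + 30)² - 9 = 35² - 9 = 1225 - 9 = 1216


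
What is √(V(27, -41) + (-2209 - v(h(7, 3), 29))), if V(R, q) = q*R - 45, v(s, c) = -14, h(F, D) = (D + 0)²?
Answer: I*√3347 ≈ 57.853*I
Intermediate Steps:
h(F, D) = D²
V(R, q) = -45 + R*q (V(R, q) = R*q - 45 = -45 + R*q)
√(V(27, -41) + (-2209 - v(h(7, 3), 29))) = √((-45 + 27*(-41)) + (-2209 - 1*(-14))) = √((-45 - 1107) + (-2209 + 14)) = √(-1152 - 2195) = √(-3347) = I*√3347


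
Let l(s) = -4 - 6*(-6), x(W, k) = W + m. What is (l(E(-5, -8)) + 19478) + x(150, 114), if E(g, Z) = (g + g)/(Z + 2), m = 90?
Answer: 19750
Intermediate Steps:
x(W, k) = 90 + W (x(W, k) = W + 90 = 90 + W)
E(g, Z) = 2*g/(2 + Z) (E(g, Z) = (2*g)/(2 + Z) = 2*g/(2 + Z))
l(s) = 32 (l(s) = -4 + 36 = 32)
(l(E(-5, -8)) + 19478) + x(150, 114) = (32 + 19478) + (90 + 150) = 19510 + 240 = 19750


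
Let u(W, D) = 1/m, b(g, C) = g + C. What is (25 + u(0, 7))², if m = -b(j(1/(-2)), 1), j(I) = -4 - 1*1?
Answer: 10201/16 ≈ 637.56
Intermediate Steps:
j(I) = -5 (j(I) = -4 - 1 = -5)
b(g, C) = C + g
m = 4 (m = -(1 - 5) = -1*(-4) = 4)
u(W, D) = ¼ (u(W, D) = 1/4 = ¼)
(25 + u(0, 7))² = (25 + ¼)² = (101/4)² = 10201/16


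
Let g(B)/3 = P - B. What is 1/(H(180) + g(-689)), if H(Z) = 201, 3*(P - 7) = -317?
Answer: 1/1972 ≈ 0.00050710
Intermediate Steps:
P = -296/3 (P = 7 + (⅓)*(-317) = 7 - 317/3 = -296/3 ≈ -98.667)
g(B) = -296 - 3*B (g(B) = 3*(-296/3 - B) = -296 - 3*B)
1/(H(180) + g(-689)) = 1/(201 + (-296 - 3*(-689))) = 1/(201 + (-296 + 2067)) = 1/(201 + 1771) = 1/1972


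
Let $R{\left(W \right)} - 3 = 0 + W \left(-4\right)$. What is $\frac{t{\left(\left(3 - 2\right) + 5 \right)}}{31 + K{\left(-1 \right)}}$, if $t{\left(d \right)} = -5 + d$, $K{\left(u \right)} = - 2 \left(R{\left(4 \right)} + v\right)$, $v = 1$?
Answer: $\frac{1}{55} \approx 0.018182$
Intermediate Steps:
$R{\left(W \right)} = 3 - 4 W$ ($R{\left(W \right)} = 3 + \left(0 + W \left(-4\right)\right) = 3 + \left(0 - 4 W\right) = 3 - 4 W$)
$K{\left(u \right)} = 24$ ($K{\left(u \right)} = - 2 \left(\left(3 - 16\right) + 1\right) = - 2 \left(-13 + 1\right) = \left(-2\right) \left(-12\right) = 24$)
$\frac{t{\left(\left(3 - 2\right) + 5 \right)}}{31 + K{\left(-1 \right)}} = \frac{-5 + \left(\left(3 - 2\right) + 5\right)}{31 + 24} = \frac{-5 + \left(1 + 5\right)}{55} = \frac{-5 + 6}{55} = \frac{1}{55} \cdot 1 = \frac{1}{55}$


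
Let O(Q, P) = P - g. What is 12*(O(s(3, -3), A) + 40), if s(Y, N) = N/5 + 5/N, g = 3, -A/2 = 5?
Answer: 324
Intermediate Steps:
A = -10 (A = -2*5 = -10)
s(Y, N) = 5/N + N/5 (s(Y, N) = N*(⅕) + 5/N = N/5 + 5/N = 5/N + N/5)
O(Q, P) = -3 + P (O(Q, P) = P - 1*3 = P - 3 = -3 + P)
12*(O(s(3, -3), A) + 40) = 12*((-3 - 10) + 40) = 12*(-13 + 40) = 12*27 = 324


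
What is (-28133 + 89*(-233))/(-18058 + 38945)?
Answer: -48870/20887 ≈ -2.3397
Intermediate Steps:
(-28133 + 89*(-233))/(-18058 + 38945) = (-28133 - 20737)/20887 = -48870*1/20887 = -48870/20887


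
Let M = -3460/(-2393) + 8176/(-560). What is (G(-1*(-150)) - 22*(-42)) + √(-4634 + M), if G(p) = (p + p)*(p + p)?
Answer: 90924 + I*√665292276035/11965 ≈ 90924.0 + 68.17*I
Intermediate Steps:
M = -157389/11965 (M = -3460*(-1/2393) + 8176*(-1/560) = 3460/2393 - 73/5 = -157389/11965 ≈ -13.154)
G(p) = 4*p² (G(p) = (2*p)*(2*p) = 4*p²)
(G(-1*(-150)) - 22*(-42)) + √(-4634 + M) = (4*(-1*(-150))² - 22*(-42)) + √(-4634 - 157389/11965) = (4*150² + 924) + √(-55603199/11965) = (4*22500 + 924) + I*√665292276035/11965 = (90000 + 924) + I*√665292276035/11965 = 90924 + I*√665292276035/11965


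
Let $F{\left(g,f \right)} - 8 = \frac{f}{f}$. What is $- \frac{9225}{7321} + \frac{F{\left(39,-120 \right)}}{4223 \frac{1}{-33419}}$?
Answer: $- \frac{2240901666}{30916583} \approx -72.482$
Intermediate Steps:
$F{\left(g,f \right)} = 9$ ($F{\left(g,f \right)} = 8 + \frac{f}{f} = 8 + 1 = 9$)
$- \frac{9225}{7321} + \frac{F{\left(39,-120 \right)}}{4223 \frac{1}{-33419}} = - \frac{9225}{7321} + \frac{9}{4223 \frac{1}{-33419}} = \left(-9225\right) \frac{1}{7321} + \frac{9}{4223 \left(- \frac{1}{33419}\right)} = - \frac{9225}{7321} + \frac{9}{- \frac{4223}{33419}} = - \frac{9225}{7321} + 9 \left(- \frac{33419}{4223}\right) = - \frac{9225}{7321} - \frac{300771}{4223} = - \frac{2240901666}{30916583}$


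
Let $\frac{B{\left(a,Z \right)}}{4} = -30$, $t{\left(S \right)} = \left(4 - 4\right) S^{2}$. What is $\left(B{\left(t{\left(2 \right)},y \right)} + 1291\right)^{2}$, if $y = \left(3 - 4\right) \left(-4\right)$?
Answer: $1371241$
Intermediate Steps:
$y = 4$ ($y = \left(-1\right) \left(-4\right) = 4$)
$t{\left(S \right)} = 0$ ($t{\left(S \right)} = 0 S^{2} = 0$)
$B{\left(a,Z \right)} = -120$ ($B{\left(a,Z \right)} = 4 \left(-30\right) = -120$)
$\left(B{\left(t{\left(2 \right)},y \right)} + 1291\right)^{2} = \left(-120 + 1291\right)^{2} = 1171^{2} = 1371241$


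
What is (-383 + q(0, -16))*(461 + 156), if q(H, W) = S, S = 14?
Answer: -227673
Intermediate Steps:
q(H, W) = 14
(-383 + q(0, -16))*(461 + 156) = (-383 + 14)*(461 + 156) = -369*617 = -227673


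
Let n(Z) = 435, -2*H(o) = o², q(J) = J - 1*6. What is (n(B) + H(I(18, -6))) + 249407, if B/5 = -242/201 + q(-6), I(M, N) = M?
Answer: 249680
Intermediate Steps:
q(J) = -6 + J (q(J) = J - 6 = -6 + J)
H(o) = -o²/2
B = -13270/201 (B = 5*(-242/201 + (-6 - 6)) = 5*(-242*1/201 - 12) = 5*(-242/201 - 12) = 5*(-2654/201) = -13270/201 ≈ -66.020)
(n(B) + H(I(18, -6))) + 249407 = (435 - ½*18²) + 249407 = (435 - ½*324) + 249407 = (435 - 162) + 249407 = 273 + 249407 = 249680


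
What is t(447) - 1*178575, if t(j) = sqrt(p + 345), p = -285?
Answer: -178575 + 2*sqrt(15) ≈ -1.7857e+5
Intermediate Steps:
t(j) = 2*sqrt(15) (t(j) = sqrt(-285 + 345) = sqrt(60) = 2*sqrt(15))
t(447) - 1*178575 = 2*sqrt(15) - 1*178575 = 2*sqrt(15) - 178575 = -178575 + 2*sqrt(15)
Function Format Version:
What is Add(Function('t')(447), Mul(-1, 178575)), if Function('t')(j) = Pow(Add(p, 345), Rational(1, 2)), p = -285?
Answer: Add(-178575, Mul(2, Pow(15, Rational(1, 2)))) ≈ -1.7857e+5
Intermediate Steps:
Function('t')(j) = Mul(2, Pow(15, Rational(1, 2))) (Function('t')(j) = Pow(Add(-285, 345), Rational(1, 2)) = Pow(60, Rational(1, 2)) = Mul(2, Pow(15, Rational(1, 2))))
Add(Function('t')(447), Mul(-1, 178575)) = Add(Mul(2, Pow(15, Rational(1, 2))), Mul(-1, 178575)) = Add(Mul(2, Pow(15, Rational(1, 2))), -178575) = Add(-178575, Mul(2, Pow(15, Rational(1, 2))))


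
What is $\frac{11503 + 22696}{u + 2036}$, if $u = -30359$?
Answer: $- \frac{34199}{28323} \approx -1.2075$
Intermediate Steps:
$\frac{11503 + 22696}{u + 2036} = \frac{11503 + 22696}{-30359 + 2036} = \frac{34199}{-28323} = 34199 \left(- \frac{1}{28323}\right) = - \frac{34199}{28323}$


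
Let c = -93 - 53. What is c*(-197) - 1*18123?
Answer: 10639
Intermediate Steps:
c = -146
c*(-197) - 1*18123 = -146*(-197) - 1*18123 = 28762 - 18123 = 10639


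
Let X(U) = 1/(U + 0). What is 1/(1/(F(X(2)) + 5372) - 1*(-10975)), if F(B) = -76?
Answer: 5296/58123601 ≈ 9.1116e-5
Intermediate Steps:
X(U) = 1/U
1/(1/(F(X(2)) + 5372) - 1*(-10975)) = 1/(1/(-76 + 5372) - 1*(-10975)) = 1/(1/5296 + 10975) = 1/(58123601/5296) = 5296/58123601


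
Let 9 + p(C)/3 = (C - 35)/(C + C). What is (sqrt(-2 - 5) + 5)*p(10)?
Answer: -615/4 - 123*I*sqrt(7)/4 ≈ -153.75 - 81.357*I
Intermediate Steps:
p(C) = -27 + 3*(-35 + C)/(2*C) (p(C) = -27 + 3*((C - 35)/(C + C)) = -27 + 3*((-35 + C)/((2*C))) = -27 + 3*((-35 + C)*(1/(2*C))) = -27 + 3*((-35 + C)/(2*C)) = -27 + 3*(-35 + C)/(2*C))
(sqrt(-2 - 5) + 5)*p(10) = (sqrt(-2 - 5) + 5)*((3/2)*(-35 - 17*10)/10) = (sqrt(-7) + 5)*((3/2)*(1/10)*(-35 - 170)) = (I*sqrt(7) + 5)*((3/2)*(1/10)*(-205)) = (5 + I*sqrt(7))*(-123/4) = -615/4 - 123*I*sqrt(7)/4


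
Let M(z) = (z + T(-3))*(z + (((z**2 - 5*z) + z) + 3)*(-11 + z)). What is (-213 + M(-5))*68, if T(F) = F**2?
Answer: -224740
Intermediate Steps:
M(z) = (9 + z)*(z + (-11 + z)*(3 + z**2 - 4*z)) (M(z) = (z + (-3)**2)*(z + (((z**2 - 5*z) + z) + 3)*(-11 + z)) = (z + 9)*(z + ((z**2 - 4*z) + 3)*(-11 + z)) = (9 + z)*(z + (3 + z**2 - 4*z)*(-11 + z)) = (9 + z)*(z + (-11 + z)*(3 + z**2 - 4*z)))
(-213 + M(-5))*68 = (-213 + (-297 + (-5)**4 - 87*(-5)**2 - 6*(-5)**3 + 399*(-5)))*68 = (-213 + (-297 + 625 - 87*25 - 6*(-125) - 1995))*68 = (-213 + (-297 + 625 - 2175 + 750 - 1995))*68 = (-213 - 3092)*68 = -3305*68 = -224740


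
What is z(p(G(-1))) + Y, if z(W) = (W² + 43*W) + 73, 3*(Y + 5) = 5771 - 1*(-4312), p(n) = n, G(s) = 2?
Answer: 3519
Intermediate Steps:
Y = 3356 (Y = -5 + (5771 - 1*(-4312))/3 = -5 + (5771 + 4312)/3 = -5 + (⅓)*10083 = -5 + 3361 = 3356)
z(W) = 73 + W² + 43*W
z(p(G(-1))) + Y = (73 + 2² + 43*2) + 3356 = (73 + 4 + 86) + 3356 = 163 + 3356 = 3519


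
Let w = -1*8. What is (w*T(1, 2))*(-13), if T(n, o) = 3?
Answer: 312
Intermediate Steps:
w = -8
(w*T(1, 2))*(-13) = -8*3*(-13) = -24*(-13) = 312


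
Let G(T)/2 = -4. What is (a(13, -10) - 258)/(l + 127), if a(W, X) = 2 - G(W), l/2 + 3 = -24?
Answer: -248/73 ≈ -3.3973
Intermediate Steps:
l = -54 (l = -6 + 2*(-24) = -6 - 48 = -54)
G(T) = -8 (G(T) = 2*(-4) = -8)
a(W, X) = 10 (a(W, X) = 2 - 1*(-8) = 2 + 8 = 10)
(a(13, -10) - 258)/(l + 127) = (10 - 258)/(-54 + 127) = -248/73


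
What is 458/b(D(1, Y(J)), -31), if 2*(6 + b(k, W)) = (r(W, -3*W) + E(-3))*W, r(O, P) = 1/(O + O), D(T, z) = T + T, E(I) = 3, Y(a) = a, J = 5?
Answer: -1832/209 ≈ -8.7655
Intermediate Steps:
D(T, z) = 2*T
r(O, P) = 1/(2*O)
b(k, W) = -6 + W*(3 + 1/(2*W))/2 (b(k, W) = -6 + ((1/(2*W) + 3)*W)/2 = -6 + ((3 + 1/(2*W))*W)/2 = -6 + (W*(3 + 1/(2*W)))/2 = -6 + W*(3 + 1/(2*W))/2)
458/b(D(1, Y(J)), -31) = 458/(-23/4 + (3/2)*(-31)) = 458/(-23/4 - 93/2) = 458/(-209/4) = 458*(-4/209) = -1832/209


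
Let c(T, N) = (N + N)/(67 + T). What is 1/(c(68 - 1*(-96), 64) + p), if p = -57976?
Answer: -231/13392328 ≈ -1.7249e-5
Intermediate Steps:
c(T, N) = 2*N/(67 + T) (c(T, N) = (2*N)/(67 + T) = 2*N/(67 + T))
1/(c(68 - 1*(-96), 64) + p) = 1/(2*64/(67 + (68 - 1*(-96))) - 57976) = 1/(2*64/(67 + (68 + 96)) - 57976) = 1/(2*64/(67 + 164) - 57976) = 1/(2*64/231 - 57976) = 1/(2*64*(1/231) - 57976) = 1/(128/231 - 57976) = 1/(-13392328/231) = -231/13392328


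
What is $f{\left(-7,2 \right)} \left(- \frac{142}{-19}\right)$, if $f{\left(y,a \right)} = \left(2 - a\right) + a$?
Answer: $\frac{284}{19} \approx 14.947$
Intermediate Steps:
$f{\left(y,a \right)} = 2$
$f{\left(-7,2 \right)} \left(- \frac{142}{-19}\right) = 2 \left(- \frac{142}{-19}\right) = 2 \left(\left(-142\right) \left(- \frac{1}{19}\right)\right) = 2 \cdot \frac{142}{19} = \frac{284}{19}$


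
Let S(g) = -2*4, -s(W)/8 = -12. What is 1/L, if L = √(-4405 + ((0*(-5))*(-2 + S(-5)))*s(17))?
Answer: -I*√4405/4405 ≈ -0.015067*I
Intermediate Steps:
s(W) = 96 (s(W) = -8*(-12) = 96)
S(g) = -8
L = I*√4405 (L = √(-4405 + ((0*(-5))*(-2 - 8))*96) = √(-4405 + (0*(-10))*96) = √(-4405 + 0*96) = √(-4405 + 0) = √(-4405) = I*√4405 ≈ 66.37*I)
1/L = 1/(I*√4405) = -I*√4405/4405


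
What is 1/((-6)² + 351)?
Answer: 1/387 ≈ 0.0025840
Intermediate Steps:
1/((-6)² + 351) = 1/(36 + 351) = 1/387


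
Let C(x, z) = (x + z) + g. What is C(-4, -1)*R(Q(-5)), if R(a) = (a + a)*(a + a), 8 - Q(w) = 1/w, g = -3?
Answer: -53792/25 ≈ -2151.7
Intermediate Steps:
Q(w) = 8 - 1/w
R(a) = 4*a**2 (R(a) = (2*a)*(2*a) = 4*a**2)
C(x, z) = -3 + x + z (C(x, z) = (x + z) - 3 = -3 + x + z)
C(-4, -1)*R(Q(-5)) = (-3 - 4 - 1)*(4*(8 - 1/(-5))**2) = -32*(8 - 1*(-1/5))**2 = -32*(8 + 1/5)**2 = -32*(41/5)**2 = -32*1681/25 = -8*6724/25 = -53792/25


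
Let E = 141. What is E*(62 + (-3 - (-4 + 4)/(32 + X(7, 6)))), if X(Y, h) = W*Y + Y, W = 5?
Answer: 8319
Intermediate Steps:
X(Y, h) = 6*Y (X(Y, h) = 5*Y + Y = 6*Y)
E*(62 + (-3 - (-4 + 4)/(32 + X(7, 6)))) = 141*(62 + (-3 - (-4 + 4)/(32 + 6*7))) = 141*(62 + (-3 - 0/(32 + 42))) = 141*(62 + (-3 - 0/74)) = 141*(62 + (-3 - 1*0)) = 141*(62 + (-3 + 0)) = 141*(62 - 3) = 141*59 = 8319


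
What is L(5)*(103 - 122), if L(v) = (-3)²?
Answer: -171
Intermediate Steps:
L(v) = 9
L(5)*(103 - 122) = 9*(103 - 122) = 9*(-19) = -171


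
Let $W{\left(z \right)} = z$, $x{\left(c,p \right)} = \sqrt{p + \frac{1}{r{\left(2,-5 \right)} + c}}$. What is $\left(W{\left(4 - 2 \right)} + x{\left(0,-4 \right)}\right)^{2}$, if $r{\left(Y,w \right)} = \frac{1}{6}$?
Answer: $\left(2 + \sqrt{2}\right)^{2} \approx 11.657$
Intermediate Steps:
$r{\left(Y,w \right)} = \frac{1}{6}$
$x{\left(c,p \right)} = \sqrt{p + \frac{1}{\frac{1}{6} + c}}$
$\left(W{\left(4 - 2 \right)} + x{\left(0,-4 \right)}\right)^{2} = \left(\left(4 - 2\right) + \sqrt{\frac{6 - 4 \left(1 + 6 \cdot 0\right)}{1 + 6 \cdot 0}}\right)^{2} = \left(\left(4 - 2\right) + \sqrt{\frac{6 - 4 \left(1 + 0\right)}{1 + 0}}\right)^{2} = \left(2 + \sqrt{\frac{6 - 4}{1}}\right)^{2} = \left(2 + \sqrt{1 \left(6 - 4\right)}\right)^{2} = \left(2 + \sqrt{1 \cdot 2}\right)^{2} = \left(2 + \sqrt{2}\right)^{2}$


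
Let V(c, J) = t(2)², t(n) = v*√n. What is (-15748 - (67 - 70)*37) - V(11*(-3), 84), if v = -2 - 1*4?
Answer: -15709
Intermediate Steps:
v = -6 (v = -2 - 4 = -6)
t(n) = -6*√n
V(c, J) = 72 (V(c, J) = (-6*√2)² = 72)
(-15748 - (67 - 70)*37) - V(11*(-3), 84) = (-15748 - (67 - 70)*37) - 1*72 = (-15748 - (-3)*37) - 72 = (-15748 - 1*(-111)) - 72 = (-15748 + 111) - 72 = -15637 - 72 = -15709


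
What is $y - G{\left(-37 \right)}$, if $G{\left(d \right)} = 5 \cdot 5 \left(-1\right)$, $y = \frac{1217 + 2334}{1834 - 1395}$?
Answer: $\frac{14526}{439} \approx 33.089$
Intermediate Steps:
$y = \frac{3551}{439} \approx 8.0888$
$G{\left(d \right)} = -25$ ($G{\left(d \right)} = 25 \left(-1\right) = -25$)
$y - G{\left(-37 \right)} = \frac{3551}{439} - -25 = \frac{3551}{439} + 25 = \frac{14526}{439}$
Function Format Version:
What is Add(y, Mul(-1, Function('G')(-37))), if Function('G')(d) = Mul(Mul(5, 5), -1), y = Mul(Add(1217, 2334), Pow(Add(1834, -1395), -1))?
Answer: Rational(14526, 439) ≈ 33.089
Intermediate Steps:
y = Rational(3551, 439) (y = Mul(3551, Pow(439, -1)) = Mul(3551, Rational(1, 439)) = Rational(3551, 439) ≈ 8.0888)
Function('G')(d) = -25 (Function('G')(d) = Mul(25, -1) = -25)
Add(y, Mul(-1, Function('G')(-37))) = Add(Rational(3551, 439), Mul(-1, -25)) = Add(Rational(3551, 439), 25) = Rational(14526, 439)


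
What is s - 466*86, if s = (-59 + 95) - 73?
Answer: -40113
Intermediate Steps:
s = -37 (s = 36 - 73 = -37)
s - 466*86 = -37 - 466*86 = -37 - 40076 = -40113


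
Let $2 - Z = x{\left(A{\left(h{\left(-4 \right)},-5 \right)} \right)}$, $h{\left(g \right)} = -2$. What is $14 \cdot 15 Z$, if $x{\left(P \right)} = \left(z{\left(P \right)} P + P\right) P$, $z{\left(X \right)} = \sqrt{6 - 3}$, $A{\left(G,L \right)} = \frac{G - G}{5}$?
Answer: $420$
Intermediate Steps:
$A{\left(G,L \right)} = 0$ ($A{\left(G,L \right)} = 0 \cdot \frac{1}{5} = 0$)
$z{\left(X \right)} = \sqrt{3}$
$x{\left(P \right)} = P \left(P + P \sqrt{3}\right)$ ($x{\left(P \right)} = \left(\sqrt{3} P + P\right) P = \left(P \sqrt{3} + P\right) P = \left(P + P \sqrt{3}\right) P = P \left(P + P \sqrt{3}\right)$)
$Z = 2$ ($Z = 2 - 0^{2} \left(1 + \sqrt{3}\right) = 2 - 0 \left(1 + \sqrt{3}\right) = 2 - 0 = 2 + 0 = 2$)
$14 \cdot 15 Z = 14 \cdot 15 \cdot 2 = 210 \cdot 2 = 420$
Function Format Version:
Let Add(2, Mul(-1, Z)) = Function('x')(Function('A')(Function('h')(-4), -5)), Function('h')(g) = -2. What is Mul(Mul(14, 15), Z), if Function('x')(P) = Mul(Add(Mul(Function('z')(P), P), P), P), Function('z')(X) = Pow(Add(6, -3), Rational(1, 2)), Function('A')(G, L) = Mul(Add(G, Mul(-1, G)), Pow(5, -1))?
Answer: 420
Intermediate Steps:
Function('A')(G, L) = 0 (Function('A')(G, L) = Mul(0, Rational(1, 5)) = 0)
Function('z')(X) = Pow(3, Rational(1, 2))
Function('x')(P) = Mul(P, Add(P, Mul(P, Pow(3, Rational(1, 2))))) (Function('x')(P) = Mul(Add(Mul(Pow(3, Rational(1, 2)), P), P), P) = Mul(Add(Mul(P, Pow(3, Rational(1, 2))), P), P) = Mul(Add(P, Mul(P, Pow(3, Rational(1, 2)))), P) = Mul(P, Add(P, Mul(P, Pow(3, Rational(1, 2))))))
Z = 2 (Z = Add(2, Mul(-1, Mul(Pow(0, 2), Add(1, Pow(3, Rational(1, 2)))))) = Add(2, Mul(-1, Mul(0, Add(1, Pow(3, Rational(1, 2)))))) = Add(2, Mul(-1, 0)) = Add(2, 0) = 2)
Mul(Mul(14, 15), Z) = Mul(Mul(14, 15), 2) = Mul(210, 2) = 420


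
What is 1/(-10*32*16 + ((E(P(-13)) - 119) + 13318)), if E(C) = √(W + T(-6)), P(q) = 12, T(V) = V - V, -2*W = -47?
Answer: 16158/130540435 - √94/130540435 ≈ 0.00012370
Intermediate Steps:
W = 47/2 (W = -½*(-47) = 47/2 ≈ 23.500)
T(V) = 0
E(C) = √94/2 (E(C) = √(47/2 + 0) = √(47/2) = √94/2)
1/(-10*32*16 + ((E(P(-13)) - 119) + 13318)) = 1/(-10*32*16 + ((√94/2 - 119) + 13318)) = 1/(-320*16 + ((-119 + √94/2) + 13318)) = 1/(-5120 + (13199 + √94/2)) = 1/(8079 + √94/2)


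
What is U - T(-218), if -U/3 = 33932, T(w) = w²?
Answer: -149320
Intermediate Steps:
U = -101796 (U = -3*33932 = -101796)
U - T(-218) = -101796 - 1*(-218)² = -101796 - 1*47524 = -101796 - 47524 = -149320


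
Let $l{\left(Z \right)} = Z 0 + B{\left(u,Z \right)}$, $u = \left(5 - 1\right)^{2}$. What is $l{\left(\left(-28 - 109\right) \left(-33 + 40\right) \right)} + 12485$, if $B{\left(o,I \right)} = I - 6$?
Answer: $11520$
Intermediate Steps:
$u = 16$ ($u = 4^{2} = 16$)
$B{\left(o,I \right)} = -6 + I$ ($B{\left(o,I \right)} = I - 6 = -6 + I$)
$l{\left(Z \right)} = -6 + Z$ ($l{\left(Z \right)} = Z 0 + \left(-6 + Z\right) = 0 + \left(-6 + Z\right) = -6 + Z$)
$l{\left(\left(-28 - 109\right) \left(-33 + 40\right) \right)} + 12485 = \left(-6 + \left(-28 - 109\right) \left(-33 + 40\right)\right) + 12485 = \left(-6 - 959\right) + 12485 = -965 + 12485 = 11520$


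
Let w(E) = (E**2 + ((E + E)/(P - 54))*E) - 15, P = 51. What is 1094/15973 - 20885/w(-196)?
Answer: -958810441/612899983 ≈ -1.5644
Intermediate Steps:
w(E) = -15 + E**2/3 (w(E) = (E**2 + ((E + E)/(51 - 54))*E) - 15 = (E**2 + ((2*E)/(-3))*E) - 15 = (E**2 + ((2*E)*(-1/3))*E) - 15 = (E**2 + (-2*E/3)*E) - 15 = (E**2 - 2*E**2/3) - 15 = E**2/3 - 15 = -15 + E**2/3)
1094/15973 - 20885/w(-196) = 1094/15973 - 20885/(-15 + (1/3)*(-196)**2) = 1094*(1/15973) - 20885/(-15 + (1/3)*38416) = 1094/15973 - 20885/(-15 + 38416/3) = 1094/15973 - 20885/38371/3 = 1094/15973 - 20885*3/38371 = 1094/15973 - 62655/38371 = -958810441/612899983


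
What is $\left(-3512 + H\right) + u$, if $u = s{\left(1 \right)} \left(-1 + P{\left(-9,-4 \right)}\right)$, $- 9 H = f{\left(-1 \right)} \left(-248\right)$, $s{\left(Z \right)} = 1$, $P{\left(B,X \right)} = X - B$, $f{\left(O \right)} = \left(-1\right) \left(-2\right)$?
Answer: $- \frac{31076}{9} \approx -3452.9$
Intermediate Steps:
$f{\left(O \right)} = 2$
$H = \frac{496}{9}$ ($H = - \frac{2 \left(-248\right)}{9} = \left(- \frac{1}{9}\right) \left(-496\right) = \frac{496}{9} \approx 55.111$)
$u = 4$ ($u = 1 \left(-1 - -5\right) = 1 \left(-1 + \left(-4 + 9\right)\right) = 1 \left(-1 + 5\right) = 1 \cdot 4 = 4$)
$\left(-3512 + H\right) + u = \left(-3512 + \frac{496}{9}\right) + 4 = - \frac{31112}{9} + 4 = - \frac{31076}{9}$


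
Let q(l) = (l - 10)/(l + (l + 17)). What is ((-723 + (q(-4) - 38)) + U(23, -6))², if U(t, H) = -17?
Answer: 49224256/81 ≈ 6.0771e+5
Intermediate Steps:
q(l) = (-10 + l)/(17 + 2*l) (q(l) = (-10 + l)/(l + (17 + l)) = (-10 + l)/(17 + 2*l))
((-723 + (q(-4) - 38)) + U(23, -6))² = ((-723 + ((-10 - 4)/(17 + 2*(-4)) - 38)) - 17)² = ((-723 + (-14/(17 - 8) - 38)) - 17)² = ((-723 + (-14/9 - 38)) - 17)² = ((-723 - 356/9) - 17)² = (-6863/9 - 17)² = (-7016/9)² = 49224256/81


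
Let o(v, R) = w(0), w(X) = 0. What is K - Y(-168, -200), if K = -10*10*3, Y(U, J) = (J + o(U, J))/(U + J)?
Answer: -13825/46 ≈ -300.54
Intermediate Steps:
o(v, R) = 0
Y(U, J) = J/(J + U) (Y(U, J) = (J + 0)/(U + J) = J/(J + U))
K = -300 (K = -100*3 = -300)
K - Y(-168, -200) = -300 - (-200)/(-200 - 168) = -300 - (-200)/(-368) = -300 - (-200)*(-1)/368 = -300 - 1*25/46 = -300 - 25/46 = -13825/46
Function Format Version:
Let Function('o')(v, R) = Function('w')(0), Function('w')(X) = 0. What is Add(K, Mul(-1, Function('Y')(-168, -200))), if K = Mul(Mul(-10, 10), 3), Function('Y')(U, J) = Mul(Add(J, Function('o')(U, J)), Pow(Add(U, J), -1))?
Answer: Rational(-13825, 46) ≈ -300.54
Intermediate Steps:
Function('o')(v, R) = 0
Function('Y')(U, J) = Mul(J, Pow(Add(J, U), -1)) (Function('Y')(U, J) = Mul(Add(J, 0), Pow(Add(U, J), -1)) = Mul(J, Pow(Add(J, U), -1)))
K = -300 (K = Mul(-100, 3) = -300)
Add(K, Mul(-1, Function('Y')(-168, -200))) = Add(-300, Mul(-1, Mul(-200, Pow(Add(-200, -168), -1)))) = Add(-300, Mul(-1, Mul(-200, Pow(-368, -1)))) = Add(-300, Mul(-1, Mul(-200, Rational(-1, 368)))) = Add(-300, Mul(-1, Rational(25, 46))) = Add(-300, Rational(-25, 46)) = Rational(-13825, 46)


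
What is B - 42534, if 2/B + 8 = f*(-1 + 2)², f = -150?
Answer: -3360187/79 ≈ -42534.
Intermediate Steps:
B = -1/79 (B = 2/(-8 - 150*(-1 + 2)²) = 2/(-8 - 150*1²) = 2/(-8 - 150*1) = 2/(-8 - 150) = 2/(-158) = 2*(-1/158) = -1/79 ≈ -0.012658)
B - 42534 = -1/79 - 42534 = -3360187/79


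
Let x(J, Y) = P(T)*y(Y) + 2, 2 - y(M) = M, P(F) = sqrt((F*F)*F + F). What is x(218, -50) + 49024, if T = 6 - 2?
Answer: 49026 + 104*sqrt(17) ≈ 49455.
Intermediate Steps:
T = 4
P(F) = sqrt(F + F**3) (P(F) = sqrt(F**2*F + F) = sqrt(F**3 + F) = sqrt(F + F**3))
y(M) = 2 - M
x(J, Y) = 2 + 2*sqrt(17)*(2 - Y) (x(J, Y) = sqrt(4 + 4**3)*(2 - Y) + 2 = sqrt(4 + 64)*(2 - Y) + 2 = sqrt(68)*(2 - Y) + 2 = (2*sqrt(17))*(2 - Y) + 2 = 2*sqrt(17)*(2 - Y) + 2 = 2 + 2*sqrt(17)*(2 - Y))
x(218, -50) + 49024 = (2 + 2*sqrt(17)*(2 - 1*(-50))) + 49024 = (2 + 2*sqrt(17)*(2 + 50)) + 49024 = (2 + 2*sqrt(17)*52) + 49024 = (2 + 104*sqrt(17)) + 49024 = 49026 + 104*sqrt(17)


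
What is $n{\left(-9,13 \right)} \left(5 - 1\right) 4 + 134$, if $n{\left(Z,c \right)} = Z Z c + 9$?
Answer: $17126$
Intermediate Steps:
$n{\left(Z,c \right)} = 9 + c Z^{2}$ ($n{\left(Z,c \right)} = Z^{2} c + 9 = c Z^{2} + 9 = 9 + c Z^{2}$)
$n{\left(-9,13 \right)} \left(5 - 1\right) 4 + 134 = \left(9 + 13 \left(-9\right)^{2}\right) \left(5 - 1\right) 4 + 134 = \left(9 + 13 \cdot 81\right) 4 \cdot 4 + 134 = \left(9 + 1053\right) 16 + 134 = 1062 \cdot 16 + 134 = 16992 + 134 = 17126$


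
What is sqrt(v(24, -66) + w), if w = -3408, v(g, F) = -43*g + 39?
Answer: 3*I*sqrt(489) ≈ 66.34*I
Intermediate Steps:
v(g, F) = 39 - 43*g
sqrt(v(24, -66) + w) = sqrt((39 - 43*24) - 3408) = sqrt((39 - 1032) - 3408) = sqrt(-993 - 3408) = sqrt(-4401) = 3*I*sqrt(489)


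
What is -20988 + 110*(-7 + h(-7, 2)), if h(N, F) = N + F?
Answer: -22308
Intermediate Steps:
h(N, F) = F + N
-20988 + 110*(-7 + h(-7, 2)) = -20988 + 110*(-7 + (2 - 7)) = -20988 + 110*(-7 - 5) = -20988 + 110*(-12) = -20988 - 1320 = -22308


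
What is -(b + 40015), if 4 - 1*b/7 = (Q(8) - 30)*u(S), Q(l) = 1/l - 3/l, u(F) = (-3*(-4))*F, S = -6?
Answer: -24797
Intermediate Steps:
u(F) = 12*F
Q(l) = -2/l (Q(l) = 1/l - 3/l = -2/l)
b = -15218 (b = 28 - 7*(-2/8 - 30)*12*(-6) = 28 - 7*(-2*1/8 - 30)*(-72) = 28 - 7*(-1/4 - 30)*(-72) = 28 - (-847)*(-72)/4 = 28 - 7*2178 = 28 - 15246 = -15218)
-(b + 40015) = -(-15218 + 40015) = -1*24797 = -24797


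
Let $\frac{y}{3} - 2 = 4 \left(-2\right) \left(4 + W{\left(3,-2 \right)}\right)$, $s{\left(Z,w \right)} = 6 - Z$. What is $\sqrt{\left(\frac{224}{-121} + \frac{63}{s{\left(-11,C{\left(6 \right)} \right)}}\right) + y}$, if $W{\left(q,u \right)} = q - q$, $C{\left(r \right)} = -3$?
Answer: $\frac{i \sqrt{3082355}}{187} \approx 9.3886 i$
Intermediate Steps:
$W{\left(q,u \right)} = 0$
$y = -90$ ($y = 6 + 3 \cdot 4 \left(-2\right) \left(4 + 0\right) = 6 + 3 \left(\left(-8\right) 4\right) = 6 + 3 \left(-32\right) = 6 - 96 = -90$)
$\sqrt{\left(\frac{224}{-121} + \frac{63}{s{\left(-11,C{\left(6 \right)} \right)}}\right) + y} = \sqrt{\left(\frac{224}{-121} + \frac{63}{6 - -11}\right) - 90} = \sqrt{\left(224 \left(- \frac{1}{121}\right) + \frac{63}{6 + 11}\right) - 90} = \sqrt{\left(- \frac{224}{121} + \frac{63}{17}\right) - 90} = \sqrt{\frac{3815}{2057} - 90} = \sqrt{- \frac{181315}{2057}} = \frac{i \sqrt{3082355}}{187}$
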